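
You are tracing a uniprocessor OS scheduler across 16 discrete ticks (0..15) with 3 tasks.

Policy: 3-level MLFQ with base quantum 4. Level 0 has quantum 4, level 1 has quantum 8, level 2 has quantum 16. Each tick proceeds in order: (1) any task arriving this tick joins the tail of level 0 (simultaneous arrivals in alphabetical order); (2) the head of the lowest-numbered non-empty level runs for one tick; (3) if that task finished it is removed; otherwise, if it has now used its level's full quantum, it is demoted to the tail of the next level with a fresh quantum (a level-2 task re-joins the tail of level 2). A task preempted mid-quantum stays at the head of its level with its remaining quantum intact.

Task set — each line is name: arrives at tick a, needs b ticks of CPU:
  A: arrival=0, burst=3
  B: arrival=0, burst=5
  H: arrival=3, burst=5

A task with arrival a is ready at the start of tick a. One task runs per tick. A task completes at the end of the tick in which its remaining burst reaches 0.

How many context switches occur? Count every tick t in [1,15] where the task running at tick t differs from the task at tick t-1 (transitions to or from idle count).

context switches = 5

t=0: L0/L1/L2 = AB/-/- → run A
t=1: L0/L1/L2 = AB/-/- → run A
t=2: L0/L1/L2 = AB/-/- → run A
t=3: L0/L1/L2 = BH/-/- → run B
t=4: L0/L1/L2 = BH/-/- → run B
t=5: L0/L1/L2 = BH/-/- → run B
t=6: L0/L1/L2 = BH/-/- → run B
t=7: L0/L1/L2 = H/B/- → run H
t=8: L0/L1/L2 = H/B/- → run H
t=9: L0/L1/L2 = H/B/- → run H
t=10: L0/L1/L2 = H/B/- → run H
t=11: L0/L1/L2 = -/BH/- → run B
t=12: L0/L1/L2 = -/H/- → run H
t=13: (idle)
t=14: (idle)
t=15: (idle)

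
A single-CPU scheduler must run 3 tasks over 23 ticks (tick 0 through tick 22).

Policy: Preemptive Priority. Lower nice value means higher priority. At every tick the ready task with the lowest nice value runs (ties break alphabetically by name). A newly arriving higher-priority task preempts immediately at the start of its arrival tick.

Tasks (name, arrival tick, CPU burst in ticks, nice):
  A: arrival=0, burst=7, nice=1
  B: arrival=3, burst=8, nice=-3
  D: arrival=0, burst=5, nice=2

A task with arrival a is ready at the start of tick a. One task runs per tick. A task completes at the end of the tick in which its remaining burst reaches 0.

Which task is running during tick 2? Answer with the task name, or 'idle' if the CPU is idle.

t=0: ready={A,D} → run A
t=1: ready={A,D} → run A
t=2: ready={A,D} → run A
t=3: ready={A,B,D} → run B
t=4: ready={A,B,D} → run B
t=5: ready={A,B,D} → run B
t=6: ready={A,B,D} → run B
t=7: ready={A,B,D} → run B
t=8: ready={A,B,D} → run B
t=9: ready={A,B,D} → run B
t=10: ready={A,B,D} → run B
t=11: ready={A,D} → run A
t=12: ready={A,D} → run A
t=13: ready={A,D} → run A
t=14: ready={A,D} → run A
t=15: ready={D} → run D
t=16: ready={D} → run D
t=17: ready={D} → run D
t=18: ready={D} → run D
t=19: ready={D} → run D
t=20: (idle)
t=21: (idle)
t=22: (idle)

running at tick 2 = A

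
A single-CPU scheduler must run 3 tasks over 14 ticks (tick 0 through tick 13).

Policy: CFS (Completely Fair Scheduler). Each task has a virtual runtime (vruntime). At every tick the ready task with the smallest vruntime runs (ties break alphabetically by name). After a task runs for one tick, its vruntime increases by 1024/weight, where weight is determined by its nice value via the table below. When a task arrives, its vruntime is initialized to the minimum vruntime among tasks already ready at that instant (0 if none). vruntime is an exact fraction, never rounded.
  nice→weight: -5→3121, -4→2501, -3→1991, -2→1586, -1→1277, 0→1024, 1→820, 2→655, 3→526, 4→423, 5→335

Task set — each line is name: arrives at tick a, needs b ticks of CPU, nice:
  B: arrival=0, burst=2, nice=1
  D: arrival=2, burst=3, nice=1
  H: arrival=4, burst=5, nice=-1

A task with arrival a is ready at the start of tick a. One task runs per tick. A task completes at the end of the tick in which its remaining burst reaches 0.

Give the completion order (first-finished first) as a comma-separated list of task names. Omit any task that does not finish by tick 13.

t=0: vr[B=0] → run B
t=1: vr[B=256/205] → run B
t=2: vr[D=0] → run D
t=3: vr[D=256/205] → run D
t=4: vr[D=512/205 H=512/205] → run D
t=5: vr[H=512/205] → run H
t=6: vr[H=863744/261785] → run H
t=7: vr[H=1073664/261785] → run H
t=8: vr[H=1283584/261785] → run H
t=9: vr[H=1493504/261785] → run H
t=10: (idle)
t=11: (idle)
t=12: (idle)
t=13: (idle)

completion order = B, D, H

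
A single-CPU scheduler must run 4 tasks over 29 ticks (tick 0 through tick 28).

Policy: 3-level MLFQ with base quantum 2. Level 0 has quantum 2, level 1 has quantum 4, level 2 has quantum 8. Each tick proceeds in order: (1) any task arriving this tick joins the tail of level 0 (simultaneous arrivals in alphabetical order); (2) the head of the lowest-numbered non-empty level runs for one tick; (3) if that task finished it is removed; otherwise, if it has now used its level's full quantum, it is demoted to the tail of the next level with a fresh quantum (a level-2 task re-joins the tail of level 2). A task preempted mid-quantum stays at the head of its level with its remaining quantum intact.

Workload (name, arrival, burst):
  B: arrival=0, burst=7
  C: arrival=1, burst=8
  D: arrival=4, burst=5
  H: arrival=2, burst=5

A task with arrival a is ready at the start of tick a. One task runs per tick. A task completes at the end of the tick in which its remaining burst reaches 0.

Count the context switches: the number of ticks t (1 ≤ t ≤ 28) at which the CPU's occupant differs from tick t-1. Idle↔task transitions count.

t=0: L0/L1/L2 = B/-/- → run B
t=1: L0/L1/L2 = BC/-/- → run B
t=2: L0/L1/L2 = CH/B/- → run C
t=3: L0/L1/L2 = CH/B/- → run C
t=4: L0/L1/L2 = HD/BC/- → run H
t=5: L0/L1/L2 = HD/BC/- → run H
t=6: L0/L1/L2 = D/BCH/- → run D
t=7: L0/L1/L2 = D/BCH/- → run D
t=8: L0/L1/L2 = -/BCHD/- → run B
t=9: L0/L1/L2 = -/BCHD/- → run B
t=10: L0/L1/L2 = -/BCHD/- → run B
t=11: L0/L1/L2 = -/BCHD/- → run B
t=12: L0/L1/L2 = -/CHD/B → run C
t=13: L0/L1/L2 = -/CHD/B → run C
t=14: L0/L1/L2 = -/CHD/B → run C
t=15: L0/L1/L2 = -/CHD/B → run C
t=16: L0/L1/L2 = -/HD/BC → run H
t=17: L0/L1/L2 = -/HD/BC → run H
t=18: L0/L1/L2 = -/HD/BC → run H
t=19: L0/L1/L2 = -/D/BC → run D
t=20: L0/L1/L2 = -/D/BC → run D
t=21: L0/L1/L2 = -/D/BC → run D
t=22: L0/L1/L2 = -/-/BC → run B
t=23: L0/L1/L2 = -/-/C → run C
t=24: L0/L1/L2 = -/-/C → run C
t=25: (idle)
t=26: (idle)
t=27: (idle)
t=28: (idle)

context switches = 10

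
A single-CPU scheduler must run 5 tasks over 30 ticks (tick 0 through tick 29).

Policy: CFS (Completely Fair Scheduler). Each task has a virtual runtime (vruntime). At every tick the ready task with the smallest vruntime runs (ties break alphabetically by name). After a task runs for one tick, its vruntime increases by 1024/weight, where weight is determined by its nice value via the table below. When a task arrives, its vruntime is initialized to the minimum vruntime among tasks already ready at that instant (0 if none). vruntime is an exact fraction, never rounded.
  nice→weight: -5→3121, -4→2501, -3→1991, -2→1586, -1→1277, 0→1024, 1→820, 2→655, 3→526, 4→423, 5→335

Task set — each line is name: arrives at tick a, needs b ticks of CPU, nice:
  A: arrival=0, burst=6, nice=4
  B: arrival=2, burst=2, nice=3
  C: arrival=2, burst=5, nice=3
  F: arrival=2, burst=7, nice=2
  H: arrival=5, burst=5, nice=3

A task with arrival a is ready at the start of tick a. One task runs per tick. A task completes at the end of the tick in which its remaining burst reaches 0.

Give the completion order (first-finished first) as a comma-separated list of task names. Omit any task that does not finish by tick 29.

t=0: vr[A=0] → run A
t=1: vr[A=1024/423] → run A
t=2: vr[A=2048/423 B=2048/423 C=2048/423 F=2048/423] → run A
t=3: vr[A=1024/141 B=2048/423 C=2048/423 F=2048/423] → run B
t=4: vr[A=1024/141 B=755200/111249 C=2048/423 F=2048/423] → run C
t=5: vr[A=1024/141 B=755200/111249 C=755200/111249 F=2048/423 H=2048/423] → run F
t=6: vr[A=1024/141 B=755200/111249 C=755200/111249 F=1774592/277065 H=2048/423] → run H
t=7: vr[A=1024/141 B=755200/111249 C=755200/111249 F=1774592/277065 H=755200/111249] → run F
t=8: vr[A=1024/141 B=755200/111249 C=755200/111249 F=2207744/277065 H=755200/111249] → run B
t=9: vr[A=1024/141 C=755200/111249 F=2207744/277065 H=755200/111249] → run C
t=10: vr[A=1024/141 C=971776/111249 F=2207744/277065 H=755200/111249] → run H
t=11: vr[A=1024/141 C=971776/111249 F=2207744/277065 H=971776/111249] → run A
t=12: vr[A=4096/423 C=971776/111249 F=2207744/277065 H=971776/111249] → run F
t=13: vr[A=4096/423 C=971776/111249 F=2640896/277065 H=971776/111249] → run C
t=14: vr[A=4096/423 C=1188352/111249 F=2640896/277065 H=971776/111249] → run H
t=15: vr[A=4096/423 C=1188352/111249 F=2640896/277065 H=1188352/111249] → run F
t=16: vr[A=4096/423 C=1188352/111249 F=3074048/277065 H=1188352/111249] → run A
t=17: vr[A=5120/423 C=1188352/111249 F=3074048/277065 H=1188352/111249] → run C
t=18: vr[A=5120/423 C=1404928/111249 F=3074048/277065 H=1188352/111249] → run H
t=19: vr[A=5120/423 C=1404928/111249 F=3074048/277065 H=1404928/111249] → run F
t=20: vr[A=5120/423 C=1404928/111249 F=701440/55413 H=1404928/111249] → run A
t=21: vr[C=1404928/111249 F=701440/55413 H=1404928/111249] → run C
t=22: vr[F=701440/55413 H=1404928/111249] → run H
t=23: vr[F=701440/55413] → run F
t=24: vr[F=3940352/277065] → run F
t=25: (idle)
t=26: (idle)
t=27: (idle)
t=28: (idle)
t=29: (idle)

completion order = B, A, C, H, F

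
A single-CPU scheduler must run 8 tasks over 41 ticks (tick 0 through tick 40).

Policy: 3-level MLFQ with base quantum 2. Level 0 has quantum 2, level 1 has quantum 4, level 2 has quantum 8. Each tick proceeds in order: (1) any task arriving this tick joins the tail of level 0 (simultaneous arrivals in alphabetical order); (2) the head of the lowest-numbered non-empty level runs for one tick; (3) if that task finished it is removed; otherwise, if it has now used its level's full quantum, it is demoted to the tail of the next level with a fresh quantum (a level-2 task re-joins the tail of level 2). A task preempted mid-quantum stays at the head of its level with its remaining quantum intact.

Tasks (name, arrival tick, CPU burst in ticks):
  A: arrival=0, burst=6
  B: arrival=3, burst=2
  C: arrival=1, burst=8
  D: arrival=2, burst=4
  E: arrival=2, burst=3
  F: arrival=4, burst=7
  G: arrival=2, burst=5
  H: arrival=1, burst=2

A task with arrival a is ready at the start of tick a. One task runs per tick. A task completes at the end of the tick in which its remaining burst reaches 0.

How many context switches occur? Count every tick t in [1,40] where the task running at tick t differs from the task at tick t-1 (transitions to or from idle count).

context switches = 16

t=0: L0/L1/L2 = A/-/- → run A
t=1: L0/L1/L2 = ACH/-/- → run A
t=2: L0/L1/L2 = CHDEG/A/- → run C
t=3: L0/L1/L2 = CHDEGB/A/- → run C
t=4: L0/L1/L2 = HDEGBF/AC/- → run H
t=5: L0/L1/L2 = HDEGBF/AC/- → run H
t=6: L0/L1/L2 = DEGBF/AC/- → run D
t=7: L0/L1/L2 = DEGBF/AC/- → run D
t=8: L0/L1/L2 = EGBF/ACD/- → run E
t=9: L0/L1/L2 = EGBF/ACD/- → run E
t=10: L0/L1/L2 = GBF/ACDE/- → run G
t=11: L0/L1/L2 = GBF/ACDE/- → run G
t=12: L0/L1/L2 = BF/ACDEG/- → run B
t=13: L0/L1/L2 = BF/ACDEG/- → run B
t=14: L0/L1/L2 = F/ACDEG/- → run F
t=15: L0/L1/L2 = F/ACDEG/- → run F
t=16: L0/L1/L2 = -/ACDEGF/- → run A
t=17: L0/L1/L2 = -/ACDEGF/- → run A
t=18: L0/L1/L2 = -/ACDEGF/- → run A
t=19: L0/L1/L2 = -/ACDEGF/- → run A
t=20: L0/L1/L2 = -/CDEGF/- → run C
t=21: L0/L1/L2 = -/CDEGF/- → run C
t=22: L0/L1/L2 = -/CDEGF/- → run C
t=23: L0/L1/L2 = -/CDEGF/- → run C
t=24: L0/L1/L2 = -/DEGF/C → run D
t=25: L0/L1/L2 = -/DEGF/C → run D
t=26: L0/L1/L2 = -/EGF/C → run E
t=27: L0/L1/L2 = -/GF/C → run G
t=28: L0/L1/L2 = -/GF/C → run G
t=29: L0/L1/L2 = -/GF/C → run G
t=30: L0/L1/L2 = -/F/C → run F
t=31: L0/L1/L2 = -/F/C → run F
t=32: L0/L1/L2 = -/F/C → run F
t=33: L0/L1/L2 = -/F/C → run F
t=34: L0/L1/L2 = -/-/CF → run C
t=35: L0/L1/L2 = -/-/CF → run C
t=36: L0/L1/L2 = -/-/F → run F
t=37: (idle)
t=38: (idle)
t=39: (idle)
t=40: (idle)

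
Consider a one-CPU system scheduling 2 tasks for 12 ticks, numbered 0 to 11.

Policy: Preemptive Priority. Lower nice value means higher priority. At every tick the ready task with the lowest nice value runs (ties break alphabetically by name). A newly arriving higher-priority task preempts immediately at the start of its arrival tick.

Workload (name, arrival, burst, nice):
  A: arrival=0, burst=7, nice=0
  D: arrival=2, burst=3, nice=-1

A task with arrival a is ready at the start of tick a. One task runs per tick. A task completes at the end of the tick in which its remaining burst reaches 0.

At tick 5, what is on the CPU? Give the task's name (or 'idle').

t=0: ready={A} → run A
t=1: ready={A} → run A
t=2: ready={A,D} → run D
t=3: ready={A,D} → run D
t=4: ready={A,D} → run D
t=5: ready={A} → run A
t=6: ready={A} → run A
t=7: ready={A} → run A
t=8: ready={A} → run A
t=9: ready={A} → run A
t=10: (idle)
t=11: (idle)

running at tick 5 = A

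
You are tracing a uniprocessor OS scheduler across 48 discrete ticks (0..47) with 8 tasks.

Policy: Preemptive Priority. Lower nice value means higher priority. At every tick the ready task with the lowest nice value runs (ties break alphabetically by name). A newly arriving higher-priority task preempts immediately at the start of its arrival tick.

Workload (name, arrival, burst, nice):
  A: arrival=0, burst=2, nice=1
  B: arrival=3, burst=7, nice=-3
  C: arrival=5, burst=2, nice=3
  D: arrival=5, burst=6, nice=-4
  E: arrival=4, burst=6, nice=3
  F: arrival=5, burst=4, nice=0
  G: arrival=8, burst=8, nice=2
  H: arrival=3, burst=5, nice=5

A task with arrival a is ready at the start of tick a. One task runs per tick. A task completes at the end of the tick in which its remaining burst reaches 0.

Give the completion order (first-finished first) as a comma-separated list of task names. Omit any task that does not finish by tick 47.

completion order = A, D, B, F, G, C, E, H

t=0: ready={A} → run A
t=1: ready={A} → run A
t=2: (idle)
t=3: ready={B,H} → run B
t=4: ready={B,E,H} → run B
t=5: ready={B,C,D,E,F,H} → run D
t=6: ready={B,C,D,E,F,H} → run D
t=7: ready={B,C,D,E,F,H} → run D
t=8: ready={B,C,D,E,F,G,H} → run D
t=9: ready={B,C,D,E,F,G,H} → run D
t=10: ready={B,C,D,E,F,G,H} → run D
t=11: ready={B,C,E,F,G,H} → run B
t=12: ready={B,C,E,F,G,H} → run B
t=13: ready={B,C,E,F,G,H} → run B
t=14: ready={B,C,E,F,G,H} → run B
t=15: ready={B,C,E,F,G,H} → run B
t=16: ready={C,E,F,G,H} → run F
t=17: ready={C,E,F,G,H} → run F
t=18: ready={C,E,F,G,H} → run F
t=19: ready={C,E,F,G,H} → run F
t=20: ready={C,E,G,H} → run G
t=21: ready={C,E,G,H} → run G
t=22: ready={C,E,G,H} → run G
t=23: ready={C,E,G,H} → run G
t=24: ready={C,E,G,H} → run G
t=25: ready={C,E,G,H} → run G
t=26: ready={C,E,G,H} → run G
t=27: ready={C,E,G,H} → run G
t=28: ready={C,E,H} → run C
t=29: ready={C,E,H} → run C
t=30: ready={E,H} → run E
t=31: ready={E,H} → run E
t=32: ready={E,H} → run E
t=33: ready={E,H} → run E
t=34: ready={E,H} → run E
t=35: ready={E,H} → run E
t=36: ready={H} → run H
t=37: ready={H} → run H
t=38: ready={H} → run H
t=39: ready={H} → run H
t=40: ready={H} → run H
t=41: (idle)
t=42: (idle)
t=43: (idle)
t=44: (idle)
t=45: (idle)
t=46: (idle)
t=47: (idle)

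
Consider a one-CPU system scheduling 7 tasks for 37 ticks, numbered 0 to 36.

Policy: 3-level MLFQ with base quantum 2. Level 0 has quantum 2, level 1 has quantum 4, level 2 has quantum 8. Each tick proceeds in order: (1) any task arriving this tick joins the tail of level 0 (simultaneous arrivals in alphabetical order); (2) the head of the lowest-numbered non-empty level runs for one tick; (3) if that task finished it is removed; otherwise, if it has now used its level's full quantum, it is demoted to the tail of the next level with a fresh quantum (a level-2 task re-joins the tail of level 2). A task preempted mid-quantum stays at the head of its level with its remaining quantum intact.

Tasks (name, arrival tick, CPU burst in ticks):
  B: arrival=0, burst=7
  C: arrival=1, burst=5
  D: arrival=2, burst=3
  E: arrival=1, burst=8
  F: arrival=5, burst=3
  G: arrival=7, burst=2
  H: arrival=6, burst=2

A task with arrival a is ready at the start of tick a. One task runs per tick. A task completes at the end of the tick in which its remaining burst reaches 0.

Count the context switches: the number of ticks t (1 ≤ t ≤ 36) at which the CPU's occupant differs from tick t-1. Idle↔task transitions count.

context switches = 14

t=0: L0/L1/L2 = B/-/- → run B
t=1: L0/L1/L2 = BCE/-/- → run B
t=2: L0/L1/L2 = CED/B/- → run C
t=3: L0/L1/L2 = CED/B/- → run C
t=4: L0/L1/L2 = ED/BC/- → run E
t=5: L0/L1/L2 = EDF/BC/- → run E
t=6: L0/L1/L2 = DFH/BCE/- → run D
t=7: L0/L1/L2 = DFHG/BCE/- → run D
t=8: L0/L1/L2 = FHG/BCED/- → run F
t=9: L0/L1/L2 = FHG/BCED/- → run F
t=10: L0/L1/L2 = HG/BCEDF/- → run H
t=11: L0/L1/L2 = HG/BCEDF/- → run H
t=12: L0/L1/L2 = G/BCEDF/- → run G
t=13: L0/L1/L2 = G/BCEDF/- → run G
t=14: L0/L1/L2 = -/BCEDF/- → run B
t=15: L0/L1/L2 = -/BCEDF/- → run B
t=16: L0/L1/L2 = -/BCEDF/- → run B
t=17: L0/L1/L2 = -/BCEDF/- → run B
t=18: L0/L1/L2 = -/CEDF/B → run C
t=19: L0/L1/L2 = -/CEDF/B → run C
t=20: L0/L1/L2 = -/CEDF/B → run C
t=21: L0/L1/L2 = -/EDF/B → run E
t=22: L0/L1/L2 = -/EDF/B → run E
t=23: L0/L1/L2 = -/EDF/B → run E
t=24: L0/L1/L2 = -/EDF/B → run E
t=25: L0/L1/L2 = -/DF/BE → run D
t=26: L0/L1/L2 = -/F/BE → run F
t=27: L0/L1/L2 = -/-/BE → run B
t=28: L0/L1/L2 = -/-/E → run E
t=29: L0/L1/L2 = -/-/E → run E
t=30: (idle)
t=31: (idle)
t=32: (idle)
t=33: (idle)
t=34: (idle)
t=35: (idle)
t=36: (idle)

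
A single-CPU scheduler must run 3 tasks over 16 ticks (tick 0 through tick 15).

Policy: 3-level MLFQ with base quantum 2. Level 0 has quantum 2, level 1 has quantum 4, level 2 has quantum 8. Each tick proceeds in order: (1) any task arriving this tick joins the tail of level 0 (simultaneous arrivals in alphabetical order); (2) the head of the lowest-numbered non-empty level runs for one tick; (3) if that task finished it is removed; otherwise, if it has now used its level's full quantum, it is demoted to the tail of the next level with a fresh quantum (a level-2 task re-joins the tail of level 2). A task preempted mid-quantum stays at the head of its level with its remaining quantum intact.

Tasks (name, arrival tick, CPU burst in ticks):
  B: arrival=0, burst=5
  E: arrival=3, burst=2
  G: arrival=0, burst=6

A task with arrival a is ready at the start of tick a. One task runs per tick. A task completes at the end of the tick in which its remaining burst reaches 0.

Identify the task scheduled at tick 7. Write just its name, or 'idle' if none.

t=0: L0/L1/L2 = BG/-/- → run B
t=1: L0/L1/L2 = BG/-/- → run B
t=2: L0/L1/L2 = G/B/- → run G
t=3: L0/L1/L2 = GE/B/- → run G
t=4: L0/L1/L2 = E/BG/- → run E
t=5: L0/L1/L2 = E/BG/- → run E
t=6: L0/L1/L2 = -/BG/- → run B
t=7: L0/L1/L2 = -/BG/- → run B
t=8: L0/L1/L2 = -/BG/- → run B
t=9: L0/L1/L2 = -/G/- → run G
t=10: L0/L1/L2 = -/G/- → run G
t=11: L0/L1/L2 = -/G/- → run G
t=12: L0/L1/L2 = -/G/- → run G
t=13: (idle)
t=14: (idle)
t=15: (idle)

running at tick 7 = B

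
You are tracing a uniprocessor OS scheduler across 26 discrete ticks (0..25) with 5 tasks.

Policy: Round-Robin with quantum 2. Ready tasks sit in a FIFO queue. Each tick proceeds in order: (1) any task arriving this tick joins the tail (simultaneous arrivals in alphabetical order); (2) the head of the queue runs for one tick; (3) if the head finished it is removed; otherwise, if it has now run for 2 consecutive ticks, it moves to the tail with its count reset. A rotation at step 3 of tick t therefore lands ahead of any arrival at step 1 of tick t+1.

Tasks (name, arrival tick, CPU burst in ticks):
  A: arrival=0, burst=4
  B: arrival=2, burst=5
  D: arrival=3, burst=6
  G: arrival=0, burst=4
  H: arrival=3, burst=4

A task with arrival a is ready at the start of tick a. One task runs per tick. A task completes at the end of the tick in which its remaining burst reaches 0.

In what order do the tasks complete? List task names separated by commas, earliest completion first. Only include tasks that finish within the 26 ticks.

t=0: queue=[A,G] q_used=0 → run A
t=1: queue=[A,G] q_used=1 → run A
t=2: queue=[G,A,B] q_used=0 → run G
t=3: queue=[G,A,B,D,H] q_used=1 → run G
t=4: queue=[A,B,D,H,G] q_used=0 → run A
t=5: queue=[A,B,D,H,G] q_used=1 → run A
t=6: queue=[B,D,H,G] q_used=0 → run B
t=7: queue=[B,D,H,G] q_used=1 → run B
t=8: queue=[D,H,G,B] q_used=0 → run D
t=9: queue=[D,H,G,B] q_used=1 → run D
t=10: queue=[H,G,B,D] q_used=0 → run H
t=11: queue=[H,G,B,D] q_used=1 → run H
t=12: queue=[G,B,D,H] q_used=0 → run G
t=13: queue=[G,B,D,H] q_used=1 → run G
t=14: queue=[B,D,H] q_used=0 → run B
t=15: queue=[B,D,H] q_used=1 → run B
t=16: queue=[D,H,B] q_used=0 → run D
t=17: queue=[D,H,B] q_used=1 → run D
t=18: queue=[H,B,D] q_used=0 → run H
t=19: queue=[H,B,D] q_used=1 → run H
t=20: queue=[B,D] q_used=0 → run B
t=21: queue=[D] q_used=0 → run D
t=22: queue=[D] q_used=1 → run D
t=23: (idle)
t=24: (idle)
t=25: (idle)

completion order = A, G, H, B, D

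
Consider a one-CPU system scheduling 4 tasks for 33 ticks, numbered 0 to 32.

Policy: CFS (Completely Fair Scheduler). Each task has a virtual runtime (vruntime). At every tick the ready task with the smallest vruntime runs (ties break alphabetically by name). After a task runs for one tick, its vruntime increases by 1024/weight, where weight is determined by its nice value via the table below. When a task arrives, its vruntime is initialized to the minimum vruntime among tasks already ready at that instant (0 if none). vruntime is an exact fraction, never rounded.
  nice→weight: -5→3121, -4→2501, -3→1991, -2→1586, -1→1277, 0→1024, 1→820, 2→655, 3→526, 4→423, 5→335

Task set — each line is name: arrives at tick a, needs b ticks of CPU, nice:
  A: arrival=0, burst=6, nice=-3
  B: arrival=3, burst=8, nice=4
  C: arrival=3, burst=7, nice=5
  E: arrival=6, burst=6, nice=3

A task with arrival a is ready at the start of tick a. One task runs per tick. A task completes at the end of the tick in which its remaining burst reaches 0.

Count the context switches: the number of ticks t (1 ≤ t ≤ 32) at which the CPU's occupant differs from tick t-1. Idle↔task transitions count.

t=0: vr[A=0] → run A
t=1: vr[A=1024/1991] → run A
t=2: vr[A=2048/1991] → run A
t=3: vr[A=3072/1991 B=3072/1991 C=3072/1991] → run A
t=4: vr[A=4096/1991 B=3072/1991 C=3072/1991] → run B
t=5: vr[A=4096/1991 B=3338240/842193 C=3072/1991] → run C
t=6: vr[A=4096/1991 B=3338240/842193 C=3067904/666985 E=4096/1991] → run A
t=7: vr[A=5120/1991 B=3338240/842193 C=3067904/666985 E=4096/1991] → run E
t=8: vr[A=5120/1991 B=3338240/842193 C=3067904/666985 E=2096640/523633] → run A
t=9: vr[B=3338240/842193 C=3067904/666985 E=2096640/523633] → run B
t=10: vr[B=5377024/842193 C=3067904/666985 E=2096640/523633] → run E
t=11: vr[B=5377024/842193 C=3067904/666985 E=3116032/523633] → run C
t=12: vr[B=5377024/842193 C=5106688/666985 E=3116032/523633] → run E
t=13: vr[B=5377024/842193 C=5106688/666985 E=4135424/523633] → run B
t=14: vr[B=2471936/280731 C=5106688/666985 E=4135424/523633] → run C
t=15: vr[B=2471936/280731 C=7145472/666985 E=4135424/523633] → run E
t=16: vr[B=2471936/280731 C=7145472/666985 E=5154816/523633] → run B
t=17: vr[B=9454592/842193 C=7145472/666985 E=5154816/523633] → run E
t=18: vr[B=9454592/842193 C=7145472/666985 E=6174208/523633] → run C
t=19: vr[B=9454592/842193 C=9184256/666985 E=6174208/523633] → run B
t=20: vr[B=11493376/842193 C=9184256/666985 E=6174208/523633] → run E
t=21: vr[B=11493376/842193 C=9184256/666985] → run B
t=22: vr[B=4510720/280731 C=9184256/666985] → run C
t=23: vr[B=4510720/280731 C=2244608/133397] → run B
t=24: vr[B=15570944/842193 C=2244608/133397] → run C
t=25: vr[B=15570944/842193 C=13261824/666985] → run B
t=26: vr[C=13261824/666985] → run C
t=27: (idle)
t=28: (idle)
t=29: (idle)
t=30: (idle)
t=31: (idle)
t=32: (idle)

context switches = 24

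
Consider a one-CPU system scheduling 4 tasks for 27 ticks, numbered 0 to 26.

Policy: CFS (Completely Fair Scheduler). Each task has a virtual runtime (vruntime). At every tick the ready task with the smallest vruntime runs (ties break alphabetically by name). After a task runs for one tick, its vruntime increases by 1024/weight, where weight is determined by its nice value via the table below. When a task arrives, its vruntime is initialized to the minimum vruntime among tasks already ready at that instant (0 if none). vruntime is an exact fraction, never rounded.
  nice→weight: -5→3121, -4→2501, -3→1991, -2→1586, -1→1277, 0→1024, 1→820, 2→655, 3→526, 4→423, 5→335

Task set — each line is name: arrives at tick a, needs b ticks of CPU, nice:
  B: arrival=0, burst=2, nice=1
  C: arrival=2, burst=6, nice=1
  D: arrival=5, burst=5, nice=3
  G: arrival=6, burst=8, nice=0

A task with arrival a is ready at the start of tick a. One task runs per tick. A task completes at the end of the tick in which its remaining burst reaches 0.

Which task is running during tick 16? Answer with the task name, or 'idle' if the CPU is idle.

t=0: vr[B=0] → run B
t=1: vr[B=256/205] → run B
t=2: vr[C=0] → run C
t=3: vr[C=256/205] → run C
t=4: vr[C=512/205] → run C
t=5: vr[C=768/205 D=768/205] → run C
t=6: vr[C=1024/205 D=768/205 G=768/205] → run D
t=7: vr[C=1024/205 D=306944/53915 G=768/205] → run G
t=8: vr[C=1024/205 D=306944/53915 G=973/205] → run G
t=9: vr[C=1024/205 D=306944/53915 G=1178/205] → run C
t=10: vr[C=256/41 D=306944/53915 G=1178/205] → run D
t=11: vr[C=256/41 D=411904/53915 G=1178/205] → run G
t=12: vr[C=256/41 D=411904/53915 G=1383/205] → run C
t=13: vr[D=411904/53915 G=1383/205] → run G
t=14: vr[D=411904/53915 G=1588/205] → run D
t=15: vr[D=516864/53915 G=1588/205] → run G
t=16: vr[D=516864/53915 G=1793/205] → run G
t=17: vr[D=516864/53915 G=1998/205] → run D
t=18: vr[D=621824/53915 G=1998/205] → run G
t=19: vr[D=621824/53915 G=2203/205] → run G
t=20: vr[D=621824/53915] → run D
t=21: (idle)
t=22: (idle)
t=23: (idle)
t=24: (idle)
t=25: (idle)
t=26: (idle)

running at tick 16 = G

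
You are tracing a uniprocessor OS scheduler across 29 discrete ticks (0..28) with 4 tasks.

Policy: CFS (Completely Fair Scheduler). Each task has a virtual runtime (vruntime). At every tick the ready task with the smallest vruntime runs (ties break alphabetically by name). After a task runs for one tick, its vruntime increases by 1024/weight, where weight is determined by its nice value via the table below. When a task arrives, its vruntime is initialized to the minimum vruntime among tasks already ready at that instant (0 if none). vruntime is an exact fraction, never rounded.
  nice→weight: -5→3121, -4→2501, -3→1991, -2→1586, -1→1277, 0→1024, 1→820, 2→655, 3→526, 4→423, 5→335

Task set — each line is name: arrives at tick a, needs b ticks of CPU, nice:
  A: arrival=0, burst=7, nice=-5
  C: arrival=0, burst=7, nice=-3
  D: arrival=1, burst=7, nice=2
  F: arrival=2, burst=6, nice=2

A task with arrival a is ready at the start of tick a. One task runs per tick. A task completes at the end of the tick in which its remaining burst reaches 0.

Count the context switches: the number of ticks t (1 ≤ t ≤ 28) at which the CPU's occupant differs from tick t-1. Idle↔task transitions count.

context switches = 23

t=0: vr[A=0 C=0] → run A
t=1: vr[A=1024/3121 C=0 D=0] → run C
t=2: vr[A=1024/3121 C=1024/1991 D=0 F=0] → run D
t=3: vr[A=1024/3121 C=1024/1991 D=1024/655 F=0] → run F
t=4: vr[A=1024/3121 C=1024/1991 D=1024/655 F=1024/655] → run A
t=5: vr[A=2048/3121 C=1024/1991 D=1024/655 F=1024/655] → run C
t=6: vr[A=2048/3121 C=2048/1991 D=1024/655 F=1024/655] → run A
t=7: vr[A=3072/3121 C=2048/1991 D=1024/655 F=1024/655] → run A
t=8: vr[A=4096/3121 C=2048/1991 D=1024/655 F=1024/655] → run C
t=9: vr[A=4096/3121 C=3072/1991 D=1024/655 F=1024/655] → run A
t=10: vr[A=5120/3121 C=3072/1991 D=1024/655 F=1024/655] → run C
t=11: vr[A=5120/3121 C=4096/1991 D=1024/655 F=1024/655] → run D
t=12: vr[A=5120/3121 C=4096/1991 D=2048/655 F=1024/655] → run F
t=13: vr[A=5120/3121 C=4096/1991 D=2048/655 F=2048/655] → run A
t=14: vr[A=6144/3121 C=4096/1991 D=2048/655 F=2048/655] → run A
t=15: vr[C=4096/1991 D=2048/655 F=2048/655] → run C
t=16: vr[C=5120/1991 D=2048/655 F=2048/655] → run C
t=17: vr[C=6144/1991 D=2048/655 F=2048/655] → run C
t=18: vr[D=2048/655 F=2048/655] → run D
t=19: vr[D=3072/655 F=2048/655] → run F
t=20: vr[D=3072/655 F=3072/655] → run D
t=21: vr[D=4096/655 F=3072/655] → run F
t=22: vr[D=4096/655 F=4096/655] → run D
t=23: vr[D=1024/131 F=4096/655] → run F
t=24: vr[D=1024/131 F=1024/131] → run D
t=25: vr[D=6144/655 F=1024/131] → run F
t=26: vr[D=6144/655] → run D
t=27: (idle)
t=28: (idle)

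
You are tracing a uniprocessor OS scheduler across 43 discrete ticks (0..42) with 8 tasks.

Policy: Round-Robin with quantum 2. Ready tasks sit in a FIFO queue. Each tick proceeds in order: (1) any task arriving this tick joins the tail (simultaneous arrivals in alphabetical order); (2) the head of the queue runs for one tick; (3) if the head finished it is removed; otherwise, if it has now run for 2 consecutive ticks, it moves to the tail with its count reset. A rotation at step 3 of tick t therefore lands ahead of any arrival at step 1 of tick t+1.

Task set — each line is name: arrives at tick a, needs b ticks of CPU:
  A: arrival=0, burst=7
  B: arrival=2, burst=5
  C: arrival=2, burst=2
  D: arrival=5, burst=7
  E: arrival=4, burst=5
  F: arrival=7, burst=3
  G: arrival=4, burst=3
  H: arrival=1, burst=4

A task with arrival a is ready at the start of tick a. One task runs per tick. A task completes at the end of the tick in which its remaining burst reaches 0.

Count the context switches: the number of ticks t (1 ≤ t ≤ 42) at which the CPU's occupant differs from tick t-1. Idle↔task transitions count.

context switches = 20

t=0: queue=[A] q_used=0 → run A
t=1: queue=[A,H] q_used=1 → run A
t=2: queue=[H,A,B,C] q_used=0 → run H
t=3: queue=[H,A,B,C] q_used=1 → run H
t=4: queue=[A,B,C,H,E,G] q_used=0 → run A
t=5: queue=[A,B,C,H,E,G,D] q_used=1 → run A
t=6: queue=[B,C,H,E,G,D,A] q_used=0 → run B
t=7: queue=[B,C,H,E,G,D,A,F] q_used=1 → run B
t=8: queue=[C,H,E,G,D,A,F,B] q_used=0 → run C
t=9: queue=[C,H,E,G,D,A,F,B] q_used=1 → run C
t=10: queue=[H,E,G,D,A,F,B] q_used=0 → run H
t=11: queue=[H,E,G,D,A,F,B] q_used=1 → run H
t=12: queue=[E,G,D,A,F,B] q_used=0 → run E
t=13: queue=[E,G,D,A,F,B] q_used=1 → run E
t=14: queue=[G,D,A,F,B,E] q_used=0 → run G
t=15: queue=[G,D,A,F,B,E] q_used=1 → run G
t=16: queue=[D,A,F,B,E,G] q_used=0 → run D
t=17: queue=[D,A,F,B,E,G] q_used=1 → run D
t=18: queue=[A,F,B,E,G,D] q_used=0 → run A
t=19: queue=[A,F,B,E,G,D] q_used=1 → run A
t=20: queue=[F,B,E,G,D,A] q_used=0 → run F
t=21: queue=[F,B,E,G,D,A] q_used=1 → run F
t=22: queue=[B,E,G,D,A,F] q_used=0 → run B
t=23: queue=[B,E,G,D,A,F] q_used=1 → run B
t=24: queue=[E,G,D,A,F,B] q_used=0 → run E
t=25: queue=[E,G,D,A,F,B] q_used=1 → run E
t=26: queue=[G,D,A,F,B,E] q_used=0 → run G
t=27: queue=[D,A,F,B,E] q_used=0 → run D
t=28: queue=[D,A,F,B,E] q_used=1 → run D
t=29: queue=[A,F,B,E,D] q_used=0 → run A
t=30: queue=[F,B,E,D] q_used=0 → run F
t=31: queue=[B,E,D] q_used=0 → run B
t=32: queue=[E,D] q_used=0 → run E
t=33: queue=[D] q_used=0 → run D
t=34: queue=[D] q_used=1 → run D
t=35: queue=[D] q_used=0 → run D
t=36: (idle)
t=37: (idle)
t=38: (idle)
t=39: (idle)
t=40: (idle)
t=41: (idle)
t=42: (idle)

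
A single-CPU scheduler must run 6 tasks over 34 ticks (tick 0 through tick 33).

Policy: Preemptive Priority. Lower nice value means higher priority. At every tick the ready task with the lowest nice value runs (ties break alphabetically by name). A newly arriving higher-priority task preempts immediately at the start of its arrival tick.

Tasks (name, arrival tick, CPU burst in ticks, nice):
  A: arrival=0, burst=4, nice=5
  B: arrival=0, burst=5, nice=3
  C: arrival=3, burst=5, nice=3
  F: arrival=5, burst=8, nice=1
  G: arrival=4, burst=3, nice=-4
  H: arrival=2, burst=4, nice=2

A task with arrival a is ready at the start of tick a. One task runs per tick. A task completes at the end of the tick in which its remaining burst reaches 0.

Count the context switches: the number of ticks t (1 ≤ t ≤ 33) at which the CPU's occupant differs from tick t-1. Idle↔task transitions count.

context switches = 8

t=0: ready={A,B} → run B
t=1: ready={A,B} → run B
t=2: ready={A,B,H} → run H
t=3: ready={A,B,C,H} → run H
t=4: ready={A,B,C,G,H} → run G
t=5: ready={A,B,C,F,G,H} → run G
t=6: ready={A,B,C,F,G,H} → run G
t=7: ready={A,B,C,F,H} → run F
t=8: ready={A,B,C,F,H} → run F
t=9: ready={A,B,C,F,H} → run F
t=10: ready={A,B,C,F,H} → run F
t=11: ready={A,B,C,F,H} → run F
t=12: ready={A,B,C,F,H} → run F
t=13: ready={A,B,C,F,H} → run F
t=14: ready={A,B,C,F,H} → run F
t=15: ready={A,B,C,H} → run H
t=16: ready={A,B,C,H} → run H
t=17: ready={A,B,C} → run B
t=18: ready={A,B,C} → run B
t=19: ready={A,B,C} → run B
t=20: ready={A,C} → run C
t=21: ready={A,C} → run C
t=22: ready={A,C} → run C
t=23: ready={A,C} → run C
t=24: ready={A,C} → run C
t=25: ready={A} → run A
t=26: ready={A} → run A
t=27: ready={A} → run A
t=28: ready={A} → run A
t=29: (idle)
t=30: (idle)
t=31: (idle)
t=32: (idle)
t=33: (idle)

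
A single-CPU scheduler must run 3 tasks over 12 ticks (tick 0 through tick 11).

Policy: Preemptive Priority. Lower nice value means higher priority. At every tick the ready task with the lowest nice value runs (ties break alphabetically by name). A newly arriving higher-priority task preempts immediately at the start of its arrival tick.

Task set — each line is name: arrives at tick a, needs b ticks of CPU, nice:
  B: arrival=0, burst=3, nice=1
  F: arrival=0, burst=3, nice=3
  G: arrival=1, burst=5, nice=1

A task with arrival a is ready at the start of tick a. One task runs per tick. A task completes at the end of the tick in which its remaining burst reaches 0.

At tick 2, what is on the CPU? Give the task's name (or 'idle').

running at tick 2 = B

t=0: ready={B,F} → run B
t=1: ready={B,F,G} → run B
t=2: ready={B,F,G} → run B
t=3: ready={F,G} → run G
t=4: ready={F,G} → run G
t=5: ready={F,G} → run G
t=6: ready={F,G} → run G
t=7: ready={F,G} → run G
t=8: ready={F} → run F
t=9: ready={F} → run F
t=10: ready={F} → run F
t=11: (idle)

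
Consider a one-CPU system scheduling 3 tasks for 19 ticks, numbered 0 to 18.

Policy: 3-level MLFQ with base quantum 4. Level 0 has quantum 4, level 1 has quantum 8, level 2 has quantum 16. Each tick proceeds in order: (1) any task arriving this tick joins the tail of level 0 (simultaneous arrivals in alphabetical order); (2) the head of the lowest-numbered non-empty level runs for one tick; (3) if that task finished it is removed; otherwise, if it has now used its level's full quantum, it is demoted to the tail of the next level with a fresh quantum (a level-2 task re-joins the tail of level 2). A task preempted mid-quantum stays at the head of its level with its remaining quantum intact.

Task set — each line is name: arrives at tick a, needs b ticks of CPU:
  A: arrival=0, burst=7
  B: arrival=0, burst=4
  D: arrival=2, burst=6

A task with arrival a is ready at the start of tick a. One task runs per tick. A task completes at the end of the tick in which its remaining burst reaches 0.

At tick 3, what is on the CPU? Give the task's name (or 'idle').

t=0: L0/L1/L2 = AB/-/- → run A
t=1: L0/L1/L2 = AB/-/- → run A
t=2: L0/L1/L2 = ABD/-/- → run A
t=3: L0/L1/L2 = ABD/-/- → run A
t=4: L0/L1/L2 = BD/A/- → run B
t=5: L0/L1/L2 = BD/A/- → run B
t=6: L0/L1/L2 = BD/A/- → run B
t=7: L0/L1/L2 = BD/A/- → run B
t=8: L0/L1/L2 = D/A/- → run D
t=9: L0/L1/L2 = D/A/- → run D
t=10: L0/L1/L2 = D/A/- → run D
t=11: L0/L1/L2 = D/A/- → run D
t=12: L0/L1/L2 = -/AD/- → run A
t=13: L0/L1/L2 = -/AD/- → run A
t=14: L0/L1/L2 = -/AD/- → run A
t=15: L0/L1/L2 = -/D/- → run D
t=16: L0/L1/L2 = -/D/- → run D
t=17: (idle)
t=18: (idle)

running at tick 3 = A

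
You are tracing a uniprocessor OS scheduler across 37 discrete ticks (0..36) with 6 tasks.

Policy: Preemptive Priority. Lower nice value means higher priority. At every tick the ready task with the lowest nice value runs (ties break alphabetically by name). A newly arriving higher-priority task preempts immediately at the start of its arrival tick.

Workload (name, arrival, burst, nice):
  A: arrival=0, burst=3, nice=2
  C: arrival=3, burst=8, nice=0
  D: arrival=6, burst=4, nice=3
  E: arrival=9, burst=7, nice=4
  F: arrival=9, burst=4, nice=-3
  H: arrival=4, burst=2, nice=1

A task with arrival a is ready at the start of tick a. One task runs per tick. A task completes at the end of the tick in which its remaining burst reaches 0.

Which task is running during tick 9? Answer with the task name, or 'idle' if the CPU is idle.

t=0: ready={A} → run A
t=1: ready={A} → run A
t=2: ready={A} → run A
t=3: ready={C} → run C
t=4: ready={C,H} → run C
t=5: ready={C,H} → run C
t=6: ready={C,D,H} → run C
t=7: ready={C,D,H} → run C
t=8: ready={C,D,H} → run C
t=9: ready={C,D,E,F,H} → run F
t=10: ready={C,D,E,F,H} → run F
t=11: ready={C,D,E,F,H} → run F
t=12: ready={C,D,E,F,H} → run F
t=13: ready={C,D,E,H} → run C
t=14: ready={C,D,E,H} → run C
t=15: ready={D,E,H} → run H
t=16: ready={D,E,H} → run H
t=17: ready={D,E} → run D
t=18: ready={D,E} → run D
t=19: ready={D,E} → run D
t=20: ready={D,E} → run D
t=21: ready={E} → run E
t=22: ready={E} → run E
t=23: ready={E} → run E
t=24: ready={E} → run E
t=25: ready={E} → run E
t=26: ready={E} → run E
t=27: ready={E} → run E
t=28: (idle)
t=29: (idle)
t=30: (idle)
t=31: (idle)
t=32: (idle)
t=33: (idle)
t=34: (idle)
t=35: (idle)
t=36: (idle)

running at tick 9 = F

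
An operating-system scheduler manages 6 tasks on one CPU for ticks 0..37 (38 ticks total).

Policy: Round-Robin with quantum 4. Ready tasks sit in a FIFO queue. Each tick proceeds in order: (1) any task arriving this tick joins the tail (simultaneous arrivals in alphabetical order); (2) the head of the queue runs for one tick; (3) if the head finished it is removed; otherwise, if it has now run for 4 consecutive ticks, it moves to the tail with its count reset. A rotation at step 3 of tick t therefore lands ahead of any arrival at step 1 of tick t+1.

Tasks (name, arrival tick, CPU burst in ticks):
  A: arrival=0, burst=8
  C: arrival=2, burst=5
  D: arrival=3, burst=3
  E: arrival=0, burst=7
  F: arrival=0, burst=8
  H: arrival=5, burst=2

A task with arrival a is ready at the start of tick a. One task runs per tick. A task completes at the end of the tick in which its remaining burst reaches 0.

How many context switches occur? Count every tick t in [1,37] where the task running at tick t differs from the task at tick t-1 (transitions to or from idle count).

context switches = 10

t=0: queue=[A,E,F] q_used=0 → run A
t=1: queue=[A,E,F] q_used=1 → run A
t=2: queue=[A,E,F,C] q_used=2 → run A
t=3: queue=[A,E,F,C,D] q_used=3 → run A
t=4: queue=[E,F,C,D,A] q_used=0 → run E
t=5: queue=[E,F,C,D,A,H] q_used=1 → run E
t=6: queue=[E,F,C,D,A,H] q_used=2 → run E
t=7: queue=[E,F,C,D,A,H] q_used=3 → run E
t=8: queue=[F,C,D,A,H,E] q_used=0 → run F
t=9: queue=[F,C,D,A,H,E] q_used=1 → run F
t=10: queue=[F,C,D,A,H,E] q_used=2 → run F
t=11: queue=[F,C,D,A,H,E] q_used=3 → run F
t=12: queue=[C,D,A,H,E,F] q_used=0 → run C
t=13: queue=[C,D,A,H,E,F] q_used=1 → run C
t=14: queue=[C,D,A,H,E,F] q_used=2 → run C
t=15: queue=[C,D,A,H,E,F] q_used=3 → run C
t=16: queue=[D,A,H,E,F,C] q_used=0 → run D
t=17: queue=[D,A,H,E,F,C] q_used=1 → run D
t=18: queue=[D,A,H,E,F,C] q_used=2 → run D
t=19: queue=[A,H,E,F,C] q_used=0 → run A
t=20: queue=[A,H,E,F,C] q_used=1 → run A
t=21: queue=[A,H,E,F,C] q_used=2 → run A
t=22: queue=[A,H,E,F,C] q_used=3 → run A
t=23: queue=[H,E,F,C] q_used=0 → run H
t=24: queue=[H,E,F,C] q_used=1 → run H
t=25: queue=[E,F,C] q_used=0 → run E
t=26: queue=[E,F,C] q_used=1 → run E
t=27: queue=[E,F,C] q_used=2 → run E
t=28: queue=[F,C] q_used=0 → run F
t=29: queue=[F,C] q_used=1 → run F
t=30: queue=[F,C] q_used=2 → run F
t=31: queue=[F,C] q_used=3 → run F
t=32: queue=[C] q_used=0 → run C
t=33: (idle)
t=34: (idle)
t=35: (idle)
t=36: (idle)
t=37: (idle)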